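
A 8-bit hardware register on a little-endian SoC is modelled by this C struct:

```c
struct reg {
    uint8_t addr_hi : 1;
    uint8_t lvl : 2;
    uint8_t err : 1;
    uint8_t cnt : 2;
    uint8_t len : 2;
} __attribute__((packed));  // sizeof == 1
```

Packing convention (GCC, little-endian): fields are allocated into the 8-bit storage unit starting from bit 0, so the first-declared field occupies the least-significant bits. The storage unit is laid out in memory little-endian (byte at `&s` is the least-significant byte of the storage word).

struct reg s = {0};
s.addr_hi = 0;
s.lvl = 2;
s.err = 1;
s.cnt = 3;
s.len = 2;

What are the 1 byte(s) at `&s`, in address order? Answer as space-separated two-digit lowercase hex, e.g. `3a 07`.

addr_hi (1b) val=0 bits=0x0 at bit 0: 0x00
lvl (2b) val=2 bits=0x2 at bit 1: 0x04
err (1b) val=1 bits=0x1 at bit 3: 0x0c
cnt (2b) val=3 bits=0x3 at bit 4: 0x3c
len (2b) val=2 bits=0x2 at bit 6: 0xbc
word = 0xbc → little-endian bytes:
  [0]=0xbc

bc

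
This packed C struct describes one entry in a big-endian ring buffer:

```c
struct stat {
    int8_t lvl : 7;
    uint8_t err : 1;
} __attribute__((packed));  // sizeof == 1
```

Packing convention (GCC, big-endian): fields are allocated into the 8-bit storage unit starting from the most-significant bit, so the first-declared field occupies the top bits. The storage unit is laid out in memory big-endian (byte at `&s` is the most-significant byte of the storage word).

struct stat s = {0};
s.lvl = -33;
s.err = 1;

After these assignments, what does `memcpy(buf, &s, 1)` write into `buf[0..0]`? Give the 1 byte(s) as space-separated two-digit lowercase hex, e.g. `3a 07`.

bf

lvl (7b) val=-33 bits=0x5f at bit 1: 0xbe
err (1b) val=1 bits=0x1 at bit 0: 0xbf
word = 0xbf → big-endian bytes:
  [0]=0xbf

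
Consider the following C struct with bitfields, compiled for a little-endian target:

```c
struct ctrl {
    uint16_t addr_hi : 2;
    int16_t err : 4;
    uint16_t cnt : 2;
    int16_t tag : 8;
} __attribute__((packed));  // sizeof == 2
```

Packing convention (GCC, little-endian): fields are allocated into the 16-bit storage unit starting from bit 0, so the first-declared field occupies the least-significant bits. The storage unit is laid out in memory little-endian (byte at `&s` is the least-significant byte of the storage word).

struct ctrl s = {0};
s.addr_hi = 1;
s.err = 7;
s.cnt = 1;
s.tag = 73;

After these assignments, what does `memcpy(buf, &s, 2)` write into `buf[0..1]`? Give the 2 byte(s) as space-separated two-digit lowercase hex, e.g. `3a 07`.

5d 49

addr_hi (2b) val=1 bits=0x1 at bit 0: 0x0001
err (4b) val=7 bits=0x7 at bit 2: 0x001d
cnt (2b) val=1 bits=0x1 at bit 6: 0x005d
tag (8b) val=73 bits=0x49 at bit 8: 0x495d
word = 0x495d → little-endian bytes:
  [0]=0x5d  [1]=0x49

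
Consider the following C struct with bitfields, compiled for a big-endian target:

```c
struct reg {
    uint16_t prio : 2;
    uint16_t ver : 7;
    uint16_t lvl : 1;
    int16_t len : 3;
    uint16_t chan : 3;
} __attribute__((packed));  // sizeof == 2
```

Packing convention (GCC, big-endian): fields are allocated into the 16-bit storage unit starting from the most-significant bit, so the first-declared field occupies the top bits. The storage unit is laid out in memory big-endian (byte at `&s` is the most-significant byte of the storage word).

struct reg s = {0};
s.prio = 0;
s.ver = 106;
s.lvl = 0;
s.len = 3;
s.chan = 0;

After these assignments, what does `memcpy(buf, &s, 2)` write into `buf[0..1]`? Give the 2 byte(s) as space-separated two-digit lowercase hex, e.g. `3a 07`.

35 18

prio (2b) val=0 bits=0x0 at bit 14: 0x0000
ver (7b) val=106 bits=0x6a at bit 7: 0x3500
lvl (1b) val=0 bits=0x0 at bit 6: 0x3500
len (3b) val=3 bits=0x3 at bit 3: 0x3518
chan (3b) val=0 bits=0x0 at bit 0: 0x3518
word = 0x3518 → big-endian bytes:
  [0]=0x35  [1]=0x18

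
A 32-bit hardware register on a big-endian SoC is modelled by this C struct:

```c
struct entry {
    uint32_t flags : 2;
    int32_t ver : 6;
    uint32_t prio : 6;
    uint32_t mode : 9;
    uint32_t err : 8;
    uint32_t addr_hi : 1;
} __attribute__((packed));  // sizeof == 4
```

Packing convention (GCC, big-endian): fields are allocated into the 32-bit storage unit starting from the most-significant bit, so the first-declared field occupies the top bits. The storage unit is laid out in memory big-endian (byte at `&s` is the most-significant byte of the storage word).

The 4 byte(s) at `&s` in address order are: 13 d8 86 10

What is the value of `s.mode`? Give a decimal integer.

67

[0]=0x13 [1]=0xd8 [2]=0x86 [3]=0x10 (big-endian) → word 0x13d88610
flags [30+:2] = (word>>30) & 0x3 = 0
ver [24+:6] = (word>>24) & 0x3f = 19
prio [18+:6] = (word>>18) & 0x3f = 54
mode [9+:9] = (word>>9) & 0x1ff = 67  ←
err [1+:8] = (word>>1) & 0xff = 8
addr_hi [0+:1] = (word>>0) & 0x1 = 0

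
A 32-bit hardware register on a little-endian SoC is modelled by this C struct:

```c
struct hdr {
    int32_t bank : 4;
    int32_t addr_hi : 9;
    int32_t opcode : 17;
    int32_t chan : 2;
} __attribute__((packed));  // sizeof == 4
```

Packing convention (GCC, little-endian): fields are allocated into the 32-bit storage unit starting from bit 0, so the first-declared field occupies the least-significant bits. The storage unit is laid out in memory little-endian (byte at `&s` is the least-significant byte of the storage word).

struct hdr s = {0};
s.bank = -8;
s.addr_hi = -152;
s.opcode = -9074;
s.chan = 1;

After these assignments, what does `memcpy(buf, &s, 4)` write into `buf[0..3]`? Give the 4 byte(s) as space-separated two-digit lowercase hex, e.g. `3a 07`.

88 d6 91 7b

[0+:4] bank=-8 & 0xf = 0x8; word=0x00000008
[4+:9] addr_hi=-152 & 0x1ff = 0x168; word=0x00001688
[13+:17] opcode=-9074 & 0x1ffff = 0x1dc8e; word=0x3b91d688
[30+:2] chan=1 & 0x3 = 0x1; word=0x7b91d688
word = 0x7b91d688 → little-endian bytes:
  [0]=0x88  [1]=0xd6  [2]=0x91  [3]=0x7b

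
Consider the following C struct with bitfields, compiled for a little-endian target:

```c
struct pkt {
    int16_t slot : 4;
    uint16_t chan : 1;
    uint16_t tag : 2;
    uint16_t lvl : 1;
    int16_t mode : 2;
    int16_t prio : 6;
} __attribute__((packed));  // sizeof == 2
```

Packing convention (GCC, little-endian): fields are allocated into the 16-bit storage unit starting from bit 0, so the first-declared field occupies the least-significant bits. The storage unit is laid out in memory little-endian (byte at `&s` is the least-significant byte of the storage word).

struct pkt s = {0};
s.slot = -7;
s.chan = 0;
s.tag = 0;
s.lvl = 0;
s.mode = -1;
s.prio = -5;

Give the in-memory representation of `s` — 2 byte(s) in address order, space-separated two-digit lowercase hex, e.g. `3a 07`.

[0+:4] slot=-7 & 0xf = 0x9; word=0x0009
[4+:1] chan=0 & 0x1 = 0x0; word=0x0009
[5+:2] tag=0 & 0x3 = 0x0; word=0x0009
[7+:1] lvl=0 & 0x1 = 0x0; word=0x0009
[8+:2] mode=-1 & 0x3 = 0x3; word=0x0309
[10+:6] prio=-5 & 0x3f = 0x3b; word=0xef09
word = 0xef09 → little-endian bytes:
  [0]=0x09  [1]=0xef

09 ef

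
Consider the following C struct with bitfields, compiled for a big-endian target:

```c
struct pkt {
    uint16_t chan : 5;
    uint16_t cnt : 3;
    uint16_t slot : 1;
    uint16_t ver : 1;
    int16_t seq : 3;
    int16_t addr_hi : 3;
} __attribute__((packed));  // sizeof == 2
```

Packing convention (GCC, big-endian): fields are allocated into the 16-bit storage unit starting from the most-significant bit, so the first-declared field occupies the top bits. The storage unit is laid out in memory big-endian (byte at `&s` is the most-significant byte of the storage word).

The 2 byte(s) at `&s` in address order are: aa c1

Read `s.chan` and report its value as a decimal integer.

[0]=0xaa [1]=0xc1 (big-endian) → word 0xaac1
chan:5 @ bit 11 → (0xaac1>>11)&0x1f = 0x15  ←
cnt:3 @ bit 8 → (0xaac1>>8)&0x7 = 0x2
slot:1 @ bit 7 → (0xaac1>>7)&0x1 = 0x1
ver:1 @ bit 6 → (0xaac1>>6)&0x1 = 0x1
seq:3 @ bit 3 → (0xaac1>>3)&0x7 = 0x0
addr_hi:3 @ bit 0 → (0xaac1>>0)&0x7 = 0x1

21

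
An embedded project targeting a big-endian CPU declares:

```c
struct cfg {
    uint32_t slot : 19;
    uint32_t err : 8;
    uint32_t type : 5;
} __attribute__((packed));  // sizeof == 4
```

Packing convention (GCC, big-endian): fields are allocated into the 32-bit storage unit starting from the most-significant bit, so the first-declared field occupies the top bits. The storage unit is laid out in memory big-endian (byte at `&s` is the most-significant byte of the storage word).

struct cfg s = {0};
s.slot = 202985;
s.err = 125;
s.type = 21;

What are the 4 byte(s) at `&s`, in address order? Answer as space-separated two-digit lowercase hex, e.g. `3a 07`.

63 1d 2f b5

slot:19 = 202985 → 0x318e9 << 13 → word 0x631d2000
err:8 = 125 → 0x7d << 5 → word 0x631d2fa0
type:5 = 21 → 0x15 << 0 → word 0x631d2fb5
word = 0x631d2fb5 → big-endian bytes:
  [0]=0x63  [1]=0x1d  [2]=0x2f  [3]=0xb5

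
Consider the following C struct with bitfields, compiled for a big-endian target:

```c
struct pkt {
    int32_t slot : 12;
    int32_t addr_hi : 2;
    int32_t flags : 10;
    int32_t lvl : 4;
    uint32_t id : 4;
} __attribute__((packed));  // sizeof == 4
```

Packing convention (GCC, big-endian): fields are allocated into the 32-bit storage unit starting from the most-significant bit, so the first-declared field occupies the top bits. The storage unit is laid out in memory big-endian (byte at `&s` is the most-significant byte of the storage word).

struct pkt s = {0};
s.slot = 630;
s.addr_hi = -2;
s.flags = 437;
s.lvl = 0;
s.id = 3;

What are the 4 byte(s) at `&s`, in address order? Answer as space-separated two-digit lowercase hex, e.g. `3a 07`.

27 69 b5 03

[20+:12] slot=630 & 0xfff = 0x276; word=0x27600000
[18+:2] addr_hi=-2 & 0x3 = 0x2; word=0x27680000
[8+:10] flags=437 & 0x3ff = 0x1b5; word=0x2769b500
[4+:4] lvl=0 & 0xf = 0x0; word=0x2769b500
[0+:4] id=3 & 0xf = 0x3; word=0x2769b503
word = 0x2769b503 → big-endian bytes:
  [0]=0x27  [1]=0x69  [2]=0xb5  [3]=0x03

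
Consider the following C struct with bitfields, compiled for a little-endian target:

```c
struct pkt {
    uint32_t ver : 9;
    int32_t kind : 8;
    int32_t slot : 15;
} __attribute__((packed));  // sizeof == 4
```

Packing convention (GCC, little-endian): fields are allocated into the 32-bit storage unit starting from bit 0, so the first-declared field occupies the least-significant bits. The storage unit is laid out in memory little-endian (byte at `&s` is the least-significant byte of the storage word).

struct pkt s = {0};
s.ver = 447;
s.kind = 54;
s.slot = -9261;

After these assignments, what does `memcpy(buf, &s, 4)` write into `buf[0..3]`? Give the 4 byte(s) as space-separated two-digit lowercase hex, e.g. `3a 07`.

bf 6d a6 b7

[0+:9] ver=447 & 0x1ff = 0x1bf; word=0x000001bf
[9+:8] kind=54 & 0xff = 0x36; word=0x00006dbf
[17+:15] slot=-9261 & 0x7fff = 0x5bd3; word=0xb7a66dbf
word = 0xb7a66dbf → little-endian bytes:
  [0]=0xbf  [1]=0x6d  [2]=0xa6  [3]=0xb7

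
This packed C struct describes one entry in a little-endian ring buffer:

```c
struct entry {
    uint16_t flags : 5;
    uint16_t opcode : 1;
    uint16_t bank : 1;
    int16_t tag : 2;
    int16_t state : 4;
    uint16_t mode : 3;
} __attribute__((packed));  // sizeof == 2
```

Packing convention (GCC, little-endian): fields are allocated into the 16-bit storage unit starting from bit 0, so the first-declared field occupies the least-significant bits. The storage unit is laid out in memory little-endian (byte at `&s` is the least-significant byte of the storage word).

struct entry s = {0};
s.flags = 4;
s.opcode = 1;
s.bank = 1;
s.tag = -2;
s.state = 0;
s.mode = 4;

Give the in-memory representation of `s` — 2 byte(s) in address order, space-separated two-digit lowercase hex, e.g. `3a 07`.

64 81

[0+:5] flags=4 & 0x1f = 0x4; word=0x0004
[5+:1] opcode=1 & 0x1 = 0x1; word=0x0024
[6+:1] bank=1 & 0x1 = 0x1; word=0x0064
[7+:2] tag=-2 & 0x3 = 0x2; word=0x0164
[9+:4] state=0 & 0xf = 0x0; word=0x0164
[13+:3] mode=4 & 0x7 = 0x4; word=0x8164
word = 0x8164 → little-endian bytes:
  [0]=0x64  [1]=0x81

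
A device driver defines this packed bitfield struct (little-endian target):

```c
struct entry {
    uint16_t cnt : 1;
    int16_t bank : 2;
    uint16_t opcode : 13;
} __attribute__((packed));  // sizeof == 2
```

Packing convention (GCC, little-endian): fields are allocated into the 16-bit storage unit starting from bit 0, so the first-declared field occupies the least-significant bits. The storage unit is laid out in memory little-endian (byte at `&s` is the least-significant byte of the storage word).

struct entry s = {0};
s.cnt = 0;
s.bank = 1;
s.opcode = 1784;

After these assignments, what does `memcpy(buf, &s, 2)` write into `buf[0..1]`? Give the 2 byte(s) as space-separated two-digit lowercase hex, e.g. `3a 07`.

cnt (1b) val=0 bits=0x0 at bit 0: 0x0000
bank (2b) val=1 bits=0x1 at bit 1: 0x0002
opcode (13b) val=1784 bits=0x6f8 at bit 3: 0x37c2
word = 0x37c2 → little-endian bytes:
  [0]=0xc2  [1]=0x37

c2 37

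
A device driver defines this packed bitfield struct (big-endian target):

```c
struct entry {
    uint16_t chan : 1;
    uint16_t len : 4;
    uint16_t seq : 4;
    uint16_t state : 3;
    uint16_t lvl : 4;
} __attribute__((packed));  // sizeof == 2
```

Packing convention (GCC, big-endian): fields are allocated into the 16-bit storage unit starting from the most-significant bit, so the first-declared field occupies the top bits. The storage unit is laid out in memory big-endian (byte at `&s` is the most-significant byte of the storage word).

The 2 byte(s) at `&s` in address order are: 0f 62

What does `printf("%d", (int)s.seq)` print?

14

[0]=0x0f [1]=0x62 (big-endian) → word 0x0f62
chan:1 @ bit 15 → (0x0f62>>15)&0x1 = 0x0
len:4 @ bit 11 → (0x0f62>>11)&0xf = 0x1
seq:4 @ bit 7 → (0x0f62>>7)&0xf = 0xe  ←
state:3 @ bit 4 → (0x0f62>>4)&0x7 = 0x6
lvl:4 @ bit 0 → (0x0f62>>0)&0xf = 0x2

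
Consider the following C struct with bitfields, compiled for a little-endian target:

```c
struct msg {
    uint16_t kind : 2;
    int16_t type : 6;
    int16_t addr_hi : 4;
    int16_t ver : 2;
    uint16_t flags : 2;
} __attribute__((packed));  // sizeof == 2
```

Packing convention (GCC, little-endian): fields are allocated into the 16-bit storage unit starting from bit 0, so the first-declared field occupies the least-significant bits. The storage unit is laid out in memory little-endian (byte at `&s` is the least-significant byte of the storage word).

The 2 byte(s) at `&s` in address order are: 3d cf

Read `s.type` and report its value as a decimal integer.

15

[0]=0x3d [1]=0xcf (little-endian) → word 0xcf3d
kind:2 @ bit 0 → (0xcf3d>>0)&0x3 = 0x1
type:6 @ bit 2 → (0xcf3d>>2)&0x3f = 0xf  ←
addr_hi:4 @ bit 8 → (0xcf3d>>8)&0xf = 0xf
ver:2 @ bit 12 → (0xcf3d>>12)&0x3 = 0x0
flags:2 @ bit 14 → (0xcf3d>>14)&0x3 = 0x3
type signed 6b, MSB=0: value = 15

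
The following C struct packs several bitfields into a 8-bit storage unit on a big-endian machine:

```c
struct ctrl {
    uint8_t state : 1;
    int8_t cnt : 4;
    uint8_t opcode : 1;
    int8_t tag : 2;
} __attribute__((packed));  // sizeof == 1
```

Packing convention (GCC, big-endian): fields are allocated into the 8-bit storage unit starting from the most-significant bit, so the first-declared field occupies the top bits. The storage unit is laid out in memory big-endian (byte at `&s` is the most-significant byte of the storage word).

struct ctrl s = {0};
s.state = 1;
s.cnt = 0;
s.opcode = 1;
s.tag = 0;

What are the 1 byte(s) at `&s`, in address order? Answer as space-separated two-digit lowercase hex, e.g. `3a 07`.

84

[7+:1] state=1 & 0x1 = 0x1; word=0x80
[3+:4] cnt=0 & 0xf = 0x0; word=0x80
[2+:1] opcode=1 & 0x1 = 0x1; word=0x84
[0+:2] tag=0 & 0x3 = 0x0; word=0x84
word = 0x84 → big-endian bytes:
  [0]=0x84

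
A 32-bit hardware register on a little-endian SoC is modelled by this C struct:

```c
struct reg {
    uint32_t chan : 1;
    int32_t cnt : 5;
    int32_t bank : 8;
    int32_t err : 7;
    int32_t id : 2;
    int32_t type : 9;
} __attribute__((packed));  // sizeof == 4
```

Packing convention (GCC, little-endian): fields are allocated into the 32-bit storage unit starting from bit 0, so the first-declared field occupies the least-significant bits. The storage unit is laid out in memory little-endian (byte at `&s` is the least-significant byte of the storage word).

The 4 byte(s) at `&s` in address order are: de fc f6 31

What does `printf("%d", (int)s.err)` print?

[0]=0xde [1]=0xfc [2]=0xf6 [3]=0x31 (little-endian) → word 0x31f6fcde
chan:1 @ bit 0 → (0x31f6fcde>>0)&0x1 = 0x0
cnt:5 @ bit 1 → (0x31f6fcde>>1)&0x1f = 0xf
bank:8 @ bit 6 → (0x31f6fcde>>6)&0xff = 0xf3
err:7 @ bit 14 → (0x31f6fcde>>14)&0x7f = 0x5b  ←
id:2 @ bit 21 → (0x31f6fcde>>21)&0x3 = 0x3
type:9 @ bit 23 → (0x31f6fcde>>23)&0x1ff = 0x63
err signed 7b, MSB=1: 91 - 128 = -37

-37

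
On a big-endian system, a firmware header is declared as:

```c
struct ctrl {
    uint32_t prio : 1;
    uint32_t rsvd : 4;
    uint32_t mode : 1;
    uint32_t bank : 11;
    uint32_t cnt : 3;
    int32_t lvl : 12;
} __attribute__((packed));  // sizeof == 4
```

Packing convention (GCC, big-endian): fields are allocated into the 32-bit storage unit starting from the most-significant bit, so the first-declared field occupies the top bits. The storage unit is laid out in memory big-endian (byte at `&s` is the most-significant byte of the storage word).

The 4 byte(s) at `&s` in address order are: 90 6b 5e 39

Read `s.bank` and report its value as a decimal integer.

[0]=0x90 [1]=0x6b [2]=0x5e [3]=0x39 (big-endian) → word 0x906b5e39
prio [31+:1] = (word>>31) & 0x1 = 1
rsvd [27+:4] = (word>>27) & 0xf = 2
mode [26+:1] = (word>>26) & 0x1 = 0
bank [15+:11] = (word>>15) & 0x7ff = 214  ←
cnt [12+:3] = (word>>12) & 0x7 = 5
lvl [0+:12] = (word>>0) & 0xfff = 3641

214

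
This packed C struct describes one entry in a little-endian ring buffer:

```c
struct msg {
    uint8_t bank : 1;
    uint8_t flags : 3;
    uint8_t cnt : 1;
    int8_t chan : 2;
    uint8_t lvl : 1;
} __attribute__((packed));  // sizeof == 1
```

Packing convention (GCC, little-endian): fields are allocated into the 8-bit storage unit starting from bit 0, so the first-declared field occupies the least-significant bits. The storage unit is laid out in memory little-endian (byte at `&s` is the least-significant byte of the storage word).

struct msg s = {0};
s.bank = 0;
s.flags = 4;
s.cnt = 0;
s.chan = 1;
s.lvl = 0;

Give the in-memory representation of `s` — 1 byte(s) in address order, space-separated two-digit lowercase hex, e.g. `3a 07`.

bank:1 = 0 → 0x0 << 0 → word 0x00
flags:3 = 4 → 0x4 << 1 → word 0x08
cnt:1 = 0 → 0x0 << 4 → word 0x08
chan:2 = 1 → 0x1 << 5 → word 0x28
lvl:1 = 0 → 0x0 << 7 → word 0x28
word = 0x28 → little-endian bytes:
  [0]=0x28

28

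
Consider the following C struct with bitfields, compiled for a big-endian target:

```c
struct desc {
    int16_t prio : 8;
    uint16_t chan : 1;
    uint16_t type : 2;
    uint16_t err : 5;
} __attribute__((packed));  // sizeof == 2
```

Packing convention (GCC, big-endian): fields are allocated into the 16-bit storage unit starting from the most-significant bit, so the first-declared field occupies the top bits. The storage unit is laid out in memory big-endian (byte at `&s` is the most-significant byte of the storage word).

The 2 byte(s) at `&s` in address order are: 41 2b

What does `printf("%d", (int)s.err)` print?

11

[0]=0x41 [1]=0x2b (big-endian) → word 0x412b
prio:8 @ bit 8 → (0x412b>>8)&0xff = 0x41
chan:1 @ bit 7 → (0x412b>>7)&0x1 = 0x0
type:2 @ bit 5 → (0x412b>>5)&0x3 = 0x1
err:5 @ bit 0 → (0x412b>>0)&0x1f = 0xb  ←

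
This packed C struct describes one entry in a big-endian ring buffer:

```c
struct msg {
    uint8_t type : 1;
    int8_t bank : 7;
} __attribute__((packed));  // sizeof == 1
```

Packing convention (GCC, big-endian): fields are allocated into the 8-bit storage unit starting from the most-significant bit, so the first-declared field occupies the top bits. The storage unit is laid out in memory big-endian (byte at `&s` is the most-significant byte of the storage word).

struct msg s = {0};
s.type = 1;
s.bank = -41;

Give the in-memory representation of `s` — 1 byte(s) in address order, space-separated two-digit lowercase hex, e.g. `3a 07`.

type:1 = 1 → 0x1 << 7 → word 0x80
bank:7 = -41 → 0x57 << 0 → word 0xd7
word = 0xd7 → big-endian bytes:
  [0]=0xd7

d7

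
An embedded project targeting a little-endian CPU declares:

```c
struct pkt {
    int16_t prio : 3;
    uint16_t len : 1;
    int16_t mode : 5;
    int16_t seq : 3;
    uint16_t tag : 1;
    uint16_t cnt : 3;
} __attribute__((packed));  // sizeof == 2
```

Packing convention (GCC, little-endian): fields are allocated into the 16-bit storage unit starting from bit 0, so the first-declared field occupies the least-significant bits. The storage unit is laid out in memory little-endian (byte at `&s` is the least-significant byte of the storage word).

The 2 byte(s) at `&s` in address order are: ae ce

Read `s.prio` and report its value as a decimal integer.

[0]=0xae [1]=0xce (little-endian) → word 0xceae
prio:3 @ bit 0 → (0xceae>>0)&0x7 = 0x6  ←
len:1 @ bit 3 → (0xceae>>3)&0x1 = 0x1
mode:5 @ bit 4 → (0xceae>>4)&0x1f = 0xa
seq:3 @ bit 9 → (0xceae>>9)&0x7 = 0x7
tag:1 @ bit 12 → (0xceae>>12)&0x1 = 0x0
cnt:3 @ bit 13 → (0xceae>>13)&0x7 = 0x6
prio signed 3b, MSB=1: 6 - 8 = -2

-2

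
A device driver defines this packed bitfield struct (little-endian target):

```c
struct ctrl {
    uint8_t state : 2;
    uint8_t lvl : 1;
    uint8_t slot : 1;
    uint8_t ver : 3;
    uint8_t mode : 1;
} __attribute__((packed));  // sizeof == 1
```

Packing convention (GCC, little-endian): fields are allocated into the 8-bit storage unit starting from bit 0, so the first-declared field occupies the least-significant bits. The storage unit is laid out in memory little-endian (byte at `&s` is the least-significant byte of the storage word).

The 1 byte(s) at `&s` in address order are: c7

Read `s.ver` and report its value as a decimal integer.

[0]=0xc7 (little-endian) → word 0xc7
state:2 @ bit 0 → (0xc7>>0)&0x3 = 0x3
lvl:1 @ bit 2 → (0xc7>>2)&0x1 = 0x1
slot:1 @ bit 3 → (0xc7>>3)&0x1 = 0x0
ver:3 @ bit 4 → (0xc7>>4)&0x7 = 0x4  ←
mode:1 @ bit 7 → (0xc7>>7)&0x1 = 0x1

4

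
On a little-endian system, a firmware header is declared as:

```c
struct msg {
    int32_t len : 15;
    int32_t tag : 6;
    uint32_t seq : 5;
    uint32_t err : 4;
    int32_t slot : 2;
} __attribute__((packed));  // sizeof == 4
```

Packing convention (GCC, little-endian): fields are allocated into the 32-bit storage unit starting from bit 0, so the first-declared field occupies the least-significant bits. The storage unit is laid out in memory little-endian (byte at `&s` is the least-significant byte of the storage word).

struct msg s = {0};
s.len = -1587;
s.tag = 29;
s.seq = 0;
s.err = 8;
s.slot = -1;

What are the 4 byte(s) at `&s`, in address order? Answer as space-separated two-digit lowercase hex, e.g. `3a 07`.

cd f9 0e e0

[0+:15] len=-1587 & 0x7fff = 0x79cd; word=0x000079cd
[15+:6] tag=29 & 0x3f = 0x1d; word=0x000ef9cd
[21+:5] seq=0 & 0x1f = 0x0; word=0x000ef9cd
[26+:4] err=8 & 0xf = 0x8; word=0x200ef9cd
[30+:2] slot=-1 & 0x3 = 0x3; word=0xe00ef9cd
word = 0xe00ef9cd → little-endian bytes:
  [0]=0xcd  [1]=0xf9  [2]=0x0e  [3]=0xe0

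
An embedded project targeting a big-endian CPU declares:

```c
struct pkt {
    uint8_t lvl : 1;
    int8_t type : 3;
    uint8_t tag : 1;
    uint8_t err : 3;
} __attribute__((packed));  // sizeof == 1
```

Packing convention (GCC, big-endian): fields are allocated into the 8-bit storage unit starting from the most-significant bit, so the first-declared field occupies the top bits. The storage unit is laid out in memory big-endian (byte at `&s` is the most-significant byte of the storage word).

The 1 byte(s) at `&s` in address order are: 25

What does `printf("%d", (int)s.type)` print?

2

[0]=0x25 (big-endian) → word 0x25
lvl:1 @ bit 7 → (0x25>>7)&0x1 = 0x0
type:3 @ bit 4 → (0x25>>4)&0x7 = 0x2  ←
tag:1 @ bit 3 → (0x25>>3)&0x1 = 0x0
err:3 @ bit 0 → (0x25>>0)&0x7 = 0x5
type signed 3b, MSB=0: value = 2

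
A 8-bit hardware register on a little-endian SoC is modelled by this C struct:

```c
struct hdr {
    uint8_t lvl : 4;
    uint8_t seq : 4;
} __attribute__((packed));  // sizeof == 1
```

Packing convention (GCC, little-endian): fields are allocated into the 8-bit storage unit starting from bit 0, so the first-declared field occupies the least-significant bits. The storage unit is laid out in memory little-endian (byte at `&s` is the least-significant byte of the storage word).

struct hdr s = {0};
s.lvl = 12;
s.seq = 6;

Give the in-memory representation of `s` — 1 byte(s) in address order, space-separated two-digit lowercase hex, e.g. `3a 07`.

lvl (4b) val=12 bits=0xc at bit 0: 0x0c
seq (4b) val=6 bits=0x6 at bit 4: 0x6c
word = 0x6c → little-endian bytes:
  [0]=0x6c

6c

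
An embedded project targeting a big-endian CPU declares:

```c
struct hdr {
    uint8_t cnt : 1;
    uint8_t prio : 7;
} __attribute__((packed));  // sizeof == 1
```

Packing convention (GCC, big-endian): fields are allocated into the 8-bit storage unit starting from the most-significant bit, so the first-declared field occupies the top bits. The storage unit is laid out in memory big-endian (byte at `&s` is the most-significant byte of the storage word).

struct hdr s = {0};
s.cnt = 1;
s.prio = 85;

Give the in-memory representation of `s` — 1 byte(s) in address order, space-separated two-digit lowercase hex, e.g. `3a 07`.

d5

cnt:1 = 1 → 0x1 << 7 → word 0x80
prio:7 = 85 → 0x55 << 0 → word 0xd5
word = 0xd5 → big-endian bytes:
  [0]=0xd5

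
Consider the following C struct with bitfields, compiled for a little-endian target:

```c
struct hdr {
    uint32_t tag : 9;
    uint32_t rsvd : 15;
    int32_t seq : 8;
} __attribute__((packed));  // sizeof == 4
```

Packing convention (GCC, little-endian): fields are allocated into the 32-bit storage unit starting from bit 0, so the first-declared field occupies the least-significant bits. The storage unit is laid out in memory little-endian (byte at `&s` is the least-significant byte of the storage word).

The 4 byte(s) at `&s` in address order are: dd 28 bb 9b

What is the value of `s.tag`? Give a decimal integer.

[0]=0xdd [1]=0x28 [2]=0xbb [3]=0x9b (little-endian) → word 0x9bbb28dd
tag [0+:9] = (word>>0) & 0x1ff = 221  ←
rsvd [9+:15] = (word>>9) & 0x7fff = 23956
seq [24+:8] = (word>>24) & 0xff = 155

221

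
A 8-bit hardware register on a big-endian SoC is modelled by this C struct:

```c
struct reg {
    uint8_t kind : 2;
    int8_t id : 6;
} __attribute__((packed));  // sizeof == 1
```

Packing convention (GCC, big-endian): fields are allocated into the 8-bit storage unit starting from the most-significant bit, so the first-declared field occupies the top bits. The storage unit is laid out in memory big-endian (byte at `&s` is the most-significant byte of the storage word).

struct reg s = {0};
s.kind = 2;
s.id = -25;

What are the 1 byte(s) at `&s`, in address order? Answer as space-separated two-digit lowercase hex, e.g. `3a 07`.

a7

[6+:2] kind=2 & 0x3 = 0x2; word=0x80
[0+:6] id=-25 & 0x3f = 0x27; word=0xa7
word = 0xa7 → big-endian bytes:
  [0]=0xa7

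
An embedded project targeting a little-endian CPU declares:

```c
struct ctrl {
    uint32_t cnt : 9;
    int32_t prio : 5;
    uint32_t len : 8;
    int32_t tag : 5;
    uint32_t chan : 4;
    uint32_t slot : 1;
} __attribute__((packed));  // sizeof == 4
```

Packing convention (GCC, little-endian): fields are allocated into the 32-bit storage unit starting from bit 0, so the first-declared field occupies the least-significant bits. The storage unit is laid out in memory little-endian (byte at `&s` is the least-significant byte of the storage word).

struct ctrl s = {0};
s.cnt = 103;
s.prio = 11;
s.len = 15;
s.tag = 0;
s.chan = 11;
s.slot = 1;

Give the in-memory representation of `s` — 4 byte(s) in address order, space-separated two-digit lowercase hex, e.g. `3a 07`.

[0+:9] cnt=103 & 0x1ff = 0x67; word=0x00000067
[9+:5] prio=11 & 0x1f = 0xb; word=0x00001667
[14+:8] len=15 & 0xff = 0xf; word=0x0003d667
[22+:5] tag=0 & 0x1f = 0x0; word=0x0003d667
[27+:4] chan=11 & 0xf = 0xb; word=0x5803d667
[31+:1] slot=1 & 0x1 = 0x1; word=0xd803d667
word = 0xd803d667 → little-endian bytes:
  [0]=0x67  [1]=0xd6  [2]=0x03  [3]=0xd8

67 d6 03 d8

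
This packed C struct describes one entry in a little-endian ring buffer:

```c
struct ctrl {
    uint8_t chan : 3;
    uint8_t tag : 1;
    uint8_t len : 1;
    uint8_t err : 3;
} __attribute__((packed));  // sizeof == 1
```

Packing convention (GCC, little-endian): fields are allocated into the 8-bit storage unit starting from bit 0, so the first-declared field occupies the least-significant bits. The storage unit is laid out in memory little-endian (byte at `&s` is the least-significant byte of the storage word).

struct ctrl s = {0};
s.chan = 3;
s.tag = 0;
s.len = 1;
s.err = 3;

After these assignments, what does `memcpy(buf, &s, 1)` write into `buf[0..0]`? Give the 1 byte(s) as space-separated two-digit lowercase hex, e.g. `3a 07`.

73

[0+:3] chan=3 & 0x7 = 0x3; word=0x03
[3+:1] tag=0 & 0x1 = 0x0; word=0x03
[4+:1] len=1 & 0x1 = 0x1; word=0x13
[5+:3] err=3 & 0x7 = 0x3; word=0x73
word = 0x73 → little-endian bytes:
  [0]=0x73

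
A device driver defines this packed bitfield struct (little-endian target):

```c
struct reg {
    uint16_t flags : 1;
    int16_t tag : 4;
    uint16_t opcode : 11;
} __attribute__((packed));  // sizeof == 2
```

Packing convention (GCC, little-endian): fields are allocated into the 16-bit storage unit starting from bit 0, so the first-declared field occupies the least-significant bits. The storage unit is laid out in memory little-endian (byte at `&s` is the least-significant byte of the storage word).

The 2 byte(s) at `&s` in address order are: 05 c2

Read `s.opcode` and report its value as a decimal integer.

[0]=0x05 [1]=0xc2 (little-endian) → word 0xc205
flags:1 @ bit 0 → (0xc205>>0)&0x1 = 0x1
tag:4 @ bit 1 → (0xc205>>1)&0xf = 0x2
opcode:11 @ bit 5 → (0xc205>>5)&0x7ff = 0x610  ←

1552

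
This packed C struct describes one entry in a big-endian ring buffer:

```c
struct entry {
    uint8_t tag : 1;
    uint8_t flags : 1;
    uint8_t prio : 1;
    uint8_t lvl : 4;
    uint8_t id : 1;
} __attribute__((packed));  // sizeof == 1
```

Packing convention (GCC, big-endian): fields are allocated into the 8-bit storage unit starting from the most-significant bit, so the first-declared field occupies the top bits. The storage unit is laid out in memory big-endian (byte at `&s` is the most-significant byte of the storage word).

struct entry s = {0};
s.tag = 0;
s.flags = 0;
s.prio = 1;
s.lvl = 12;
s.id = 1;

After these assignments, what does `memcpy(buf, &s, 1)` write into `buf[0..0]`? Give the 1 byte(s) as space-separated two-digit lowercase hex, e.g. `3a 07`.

39

tag:1 = 0 → 0x0 << 7 → word 0x00
flags:1 = 0 → 0x0 << 6 → word 0x00
prio:1 = 1 → 0x1 << 5 → word 0x20
lvl:4 = 12 → 0xc << 1 → word 0x38
id:1 = 1 → 0x1 << 0 → word 0x39
word = 0x39 → big-endian bytes:
  [0]=0x39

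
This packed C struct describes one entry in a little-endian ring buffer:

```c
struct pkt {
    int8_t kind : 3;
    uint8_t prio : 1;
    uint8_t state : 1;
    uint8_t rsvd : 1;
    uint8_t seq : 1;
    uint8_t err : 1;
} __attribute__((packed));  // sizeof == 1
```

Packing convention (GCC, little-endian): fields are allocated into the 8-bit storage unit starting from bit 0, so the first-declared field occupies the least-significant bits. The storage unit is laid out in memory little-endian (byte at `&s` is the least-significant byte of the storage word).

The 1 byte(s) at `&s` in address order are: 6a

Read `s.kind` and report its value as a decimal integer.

2

[0]=0x6a (little-endian) → word 0x6a
kind [0+:3] = (word>>0) & 0x7 = 2  ←
prio [3+:1] = (word>>3) & 0x1 = 1
state [4+:1] = (word>>4) & 0x1 = 0
rsvd [5+:1] = (word>>5) & 0x1 = 1
seq [6+:1] = (word>>6) & 0x1 = 1
err [7+:1] = (word>>7) & 0x1 = 0
kind signed 3b, MSB=0: value = 2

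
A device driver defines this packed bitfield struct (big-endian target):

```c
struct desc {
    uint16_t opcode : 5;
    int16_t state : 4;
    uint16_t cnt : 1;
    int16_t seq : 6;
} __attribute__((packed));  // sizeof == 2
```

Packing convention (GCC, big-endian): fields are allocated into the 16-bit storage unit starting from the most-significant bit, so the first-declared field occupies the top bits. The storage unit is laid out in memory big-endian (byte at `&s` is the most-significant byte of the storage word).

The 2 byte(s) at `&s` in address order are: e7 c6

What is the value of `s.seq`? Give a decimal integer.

6

[0]=0xe7 [1]=0xc6 (big-endian) → word 0xe7c6
opcode [11+:5] = (word>>11) & 0x1f = 28
state [7+:4] = (word>>7) & 0xf = 15
cnt [6+:1] = (word>>6) & 0x1 = 1
seq [0+:6] = (word>>0) & 0x3f = 6  ←
seq signed 6b, MSB=0: value = 6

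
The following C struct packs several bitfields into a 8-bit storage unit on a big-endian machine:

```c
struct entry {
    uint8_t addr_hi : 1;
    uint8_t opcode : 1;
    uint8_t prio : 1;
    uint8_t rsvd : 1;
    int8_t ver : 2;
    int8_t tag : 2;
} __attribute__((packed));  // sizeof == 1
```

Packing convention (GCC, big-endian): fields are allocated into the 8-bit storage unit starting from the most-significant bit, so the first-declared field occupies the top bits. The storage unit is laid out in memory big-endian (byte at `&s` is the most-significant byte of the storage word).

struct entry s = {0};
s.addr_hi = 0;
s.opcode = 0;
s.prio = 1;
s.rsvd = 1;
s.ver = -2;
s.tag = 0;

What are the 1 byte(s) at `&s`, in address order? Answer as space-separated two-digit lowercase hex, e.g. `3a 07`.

[7+:1] addr_hi=0 & 0x1 = 0x0; word=0x00
[6+:1] opcode=0 & 0x1 = 0x0; word=0x00
[5+:1] prio=1 & 0x1 = 0x1; word=0x20
[4+:1] rsvd=1 & 0x1 = 0x1; word=0x30
[2+:2] ver=-2 & 0x3 = 0x2; word=0x38
[0+:2] tag=0 & 0x3 = 0x0; word=0x38
word = 0x38 → big-endian bytes:
  [0]=0x38

38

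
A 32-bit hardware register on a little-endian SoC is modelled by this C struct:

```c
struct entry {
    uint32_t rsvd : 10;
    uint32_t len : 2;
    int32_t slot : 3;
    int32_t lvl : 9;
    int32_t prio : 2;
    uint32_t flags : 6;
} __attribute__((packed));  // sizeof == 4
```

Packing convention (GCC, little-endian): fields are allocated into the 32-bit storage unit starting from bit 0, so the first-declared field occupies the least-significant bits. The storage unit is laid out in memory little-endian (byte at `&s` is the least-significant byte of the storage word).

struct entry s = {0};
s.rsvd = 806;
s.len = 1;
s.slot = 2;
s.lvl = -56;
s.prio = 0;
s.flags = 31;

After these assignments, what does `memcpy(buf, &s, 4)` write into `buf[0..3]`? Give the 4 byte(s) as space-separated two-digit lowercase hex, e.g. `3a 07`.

26 27 e4 7c

rsvd (10b) val=806 bits=0x326 at bit 0: 0x00000326
len (2b) val=1 bits=0x1 at bit 10: 0x00000726
slot (3b) val=2 bits=0x2 at bit 12: 0x00002726
lvl (9b) val=-56 bits=0x1c8 at bit 15: 0x00e42726
prio (2b) val=0 bits=0x0 at bit 24: 0x00e42726
flags (6b) val=31 bits=0x1f at bit 26: 0x7ce42726
word = 0x7ce42726 → little-endian bytes:
  [0]=0x26  [1]=0x27  [2]=0xe4  [3]=0x7c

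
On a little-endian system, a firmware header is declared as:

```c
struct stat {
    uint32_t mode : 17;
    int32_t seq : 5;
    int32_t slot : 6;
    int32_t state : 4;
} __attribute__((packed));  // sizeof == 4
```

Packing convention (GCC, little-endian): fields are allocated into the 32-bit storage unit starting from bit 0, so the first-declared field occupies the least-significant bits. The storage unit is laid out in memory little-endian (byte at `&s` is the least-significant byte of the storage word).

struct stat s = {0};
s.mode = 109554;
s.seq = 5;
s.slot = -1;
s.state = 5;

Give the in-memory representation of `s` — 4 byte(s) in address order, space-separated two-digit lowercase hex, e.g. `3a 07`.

[0+:17] mode=109554 & 0x1ffff = 0x1abf2; word=0x0001abf2
[17+:5] seq=5 & 0x1f = 0x5; word=0x000babf2
[22+:6] slot=-1 & 0x3f = 0x3f; word=0x0fcbabf2
[28+:4] state=5 & 0xf = 0x5; word=0x5fcbabf2
word = 0x5fcbabf2 → little-endian bytes:
  [0]=0xf2  [1]=0xab  [2]=0xcb  [3]=0x5f

f2 ab cb 5f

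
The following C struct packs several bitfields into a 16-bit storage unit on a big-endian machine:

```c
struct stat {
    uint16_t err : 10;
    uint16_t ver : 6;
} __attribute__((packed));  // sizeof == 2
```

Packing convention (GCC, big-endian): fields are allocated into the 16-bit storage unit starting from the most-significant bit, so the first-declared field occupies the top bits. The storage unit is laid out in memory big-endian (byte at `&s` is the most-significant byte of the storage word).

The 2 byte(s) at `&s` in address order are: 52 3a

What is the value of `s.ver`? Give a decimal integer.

[0]=0x52 [1]=0x3a (big-endian) → word 0x523a
err:10 @ bit 6 → (0x523a>>6)&0x3ff = 0x148
ver:6 @ bit 0 → (0x523a>>0)&0x3f = 0x3a  ←

58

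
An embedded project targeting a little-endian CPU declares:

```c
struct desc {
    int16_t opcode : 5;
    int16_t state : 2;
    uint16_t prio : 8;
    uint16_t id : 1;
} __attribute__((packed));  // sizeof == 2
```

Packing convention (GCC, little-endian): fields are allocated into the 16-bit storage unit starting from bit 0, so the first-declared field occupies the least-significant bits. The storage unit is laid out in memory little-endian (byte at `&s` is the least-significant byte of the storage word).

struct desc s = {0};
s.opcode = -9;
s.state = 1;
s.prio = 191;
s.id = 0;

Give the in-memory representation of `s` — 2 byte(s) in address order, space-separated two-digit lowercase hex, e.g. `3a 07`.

opcode (5b) val=-9 bits=0x17 at bit 0: 0x0017
state (2b) val=1 bits=0x1 at bit 5: 0x0037
prio (8b) val=191 bits=0xbf at bit 7: 0x5fb7
id (1b) val=0 bits=0x0 at bit 15: 0x5fb7
word = 0x5fb7 → little-endian bytes:
  [0]=0xb7  [1]=0x5f

b7 5f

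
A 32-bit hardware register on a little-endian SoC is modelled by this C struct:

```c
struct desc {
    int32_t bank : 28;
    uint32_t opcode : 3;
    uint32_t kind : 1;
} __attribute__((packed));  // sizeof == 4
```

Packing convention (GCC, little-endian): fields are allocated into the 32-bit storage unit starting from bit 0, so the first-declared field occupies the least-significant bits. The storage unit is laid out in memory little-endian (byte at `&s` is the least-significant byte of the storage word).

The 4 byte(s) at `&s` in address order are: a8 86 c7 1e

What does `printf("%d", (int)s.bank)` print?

[0]=0xa8 [1]=0x86 [2]=0xc7 [3]=0x1e (little-endian) → word 0x1ec786a8
bank [0+:28] = (word>>0) & 0xfffffff = 247957160  ←
opcode [28+:3] = (word>>28) & 0x7 = 1
kind [31+:1] = (word>>31) & 0x1 = 0
bank signed 28b, MSB=1: 247957160 - 268435456 = -20478296

-20478296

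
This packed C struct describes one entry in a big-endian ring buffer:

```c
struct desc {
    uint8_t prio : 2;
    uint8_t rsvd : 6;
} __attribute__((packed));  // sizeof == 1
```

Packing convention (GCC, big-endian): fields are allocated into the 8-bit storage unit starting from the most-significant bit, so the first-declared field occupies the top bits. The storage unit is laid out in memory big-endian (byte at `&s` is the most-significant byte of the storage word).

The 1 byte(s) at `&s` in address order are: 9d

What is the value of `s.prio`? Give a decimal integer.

[0]=0x9d (big-endian) → word 0x9d
prio [6+:2] = (word>>6) & 0x3 = 2  ←
rsvd [0+:6] = (word>>0) & 0x3f = 29

2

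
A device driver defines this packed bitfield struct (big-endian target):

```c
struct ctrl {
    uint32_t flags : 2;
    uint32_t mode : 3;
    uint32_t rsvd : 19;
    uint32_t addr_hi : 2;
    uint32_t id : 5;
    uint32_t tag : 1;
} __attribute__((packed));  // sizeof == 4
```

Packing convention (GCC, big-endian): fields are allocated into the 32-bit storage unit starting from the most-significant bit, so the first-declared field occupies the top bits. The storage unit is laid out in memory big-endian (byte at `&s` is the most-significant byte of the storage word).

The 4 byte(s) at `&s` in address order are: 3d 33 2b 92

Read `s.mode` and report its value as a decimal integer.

7

[0]=0x3d [1]=0x33 [2]=0x2b [3]=0x92 (big-endian) → word 0x3d332b92
flags:2 @ bit 30 → (0x3d332b92>>30)&0x3 = 0x0
mode:3 @ bit 27 → (0x3d332b92>>27)&0x7 = 0x7  ←
rsvd:19 @ bit 8 → (0x3d332b92>>8)&0x7ffff = 0x5332b
addr_hi:2 @ bit 6 → (0x3d332b92>>6)&0x3 = 0x2
id:5 @ bit 1 → (0x3d332b92>>1)&0x1f = 0x9
tag:1 @ bit 0 → (0x3d332b92>>0)&0x1 = 0x0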